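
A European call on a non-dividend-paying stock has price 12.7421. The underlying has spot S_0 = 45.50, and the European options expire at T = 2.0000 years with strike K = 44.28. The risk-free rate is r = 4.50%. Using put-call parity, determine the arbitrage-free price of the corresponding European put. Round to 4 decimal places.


Answer: Put price = 7.7110

Derivation:
Put-call parity: C - P = S_0 * exp(-qT) - K * exp(-rT).
S_0 * exp(-qT) = 45.5000 * 1.00000000 = 45.50000000
K * exp(-rT) = 44.2800 * 0.91393119 = 40.46887288
P = C - S*exp(-qT) + K*exp(-rT)
P = 12.7421 - 45.50000000 + 40.46887288 = 7.7110


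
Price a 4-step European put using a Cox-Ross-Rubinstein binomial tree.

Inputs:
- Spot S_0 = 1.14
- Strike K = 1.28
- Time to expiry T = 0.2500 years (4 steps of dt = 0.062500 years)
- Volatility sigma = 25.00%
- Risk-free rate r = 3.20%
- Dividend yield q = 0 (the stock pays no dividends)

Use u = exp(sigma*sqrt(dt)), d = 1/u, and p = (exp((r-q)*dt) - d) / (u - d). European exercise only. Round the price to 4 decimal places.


Answer: Price = V(0,0) = 0.1442

Derivation:
dt = T/N = 0.062500
u = exp(sigma*sqrt(dt)) = 1.064494; d = 1/u = 0.939413
p = (exp((r-q)*dt) - d) / (u - d) = 0.500386
Discount per step: exp(-r*dt) = 0.998002
Stock lattice S(k, i) with i counting down-moves:
  k=0: S(0,0) = 1.1400
  k=1: S(1,0) = 1.2135; S(1,1) = 1.0709
  k=2: S(2,0) = 1.2918; S(2,1) = 1.1400; S(2,2) = 1.0060
  k=3: S(3,0) = 1.3751; S(3,1) = 1.2135; S(3,2) = 1.0709; S(3,3) = 0.9451
  k=4: S(4,0) = 1.4638; S(4,1) = 1.2918; S(4,2) = 1.1400; S(4,3) = 1.0060; S(4,4) = 0.8878
Terminal payoffs V(N, i) = max(K - S_T, 0):
  V(4,0) = 0.000000; V(4,1) = 0.000000; V(4,2) = 0.140000; V(4,3) = 0.273954; V(4,4) = 0.392167
Backward induction: V(k, i) = exp(-r*dt) * [p * V(k+1, i) + (1-p) * V(k+1, i+1)].
  V(3,0) = exp(-r*dt) * [p*0.000000 + (1-p)*0.000000] = 0.000000
  V(3,1) = exp(-r*dt) * [p*0.000000 + (1-p)*0.140000] = 0.069806
  V(3,2) = exp(-r*dt) * [p*0.140000 + (1-p)*0.273954] = 0.206512
  V(3,3) = exp(-r*dt) * [p*0.273954 + (1-p)*0.392167] = 0.332349
  V(2,0) = exp(-r*dt) * [p*0.000000 + (1-p)*0.069806] = 0.034807
  V(2,1) = exp(-r*dt) * [p*0.069806 + (1-p)*0.206512] = 0.137830
  V(2,2) = exp(-r*dt) * [p*0.206512 + (1-p)*0.332349] = 0.268844
  V(1,0) = exp(-r*dt) * [p*0.034807 + (1-p)*0.137830] = 0.086106
  V(1,1) = exp(-r*dt) * [p*0.137830 + (1-p)*0.268844] = 0.202880
  V(0,0) = exp(-r*dt) * [p*0.086106 + (1-p)*0.202880] = 0.144160


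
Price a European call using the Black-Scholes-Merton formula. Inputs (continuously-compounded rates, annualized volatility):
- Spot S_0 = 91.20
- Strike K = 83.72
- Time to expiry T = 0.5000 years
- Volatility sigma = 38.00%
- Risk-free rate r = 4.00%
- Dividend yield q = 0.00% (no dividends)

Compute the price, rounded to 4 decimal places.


Answer: Price = 14.5281

Derivation:
d1 = (ln(S/K) + (r - q + 0.5*sigma^2) * T) / (sigma * sqrt(T)) = 0.52726720
d2 = d1 - sigma * sqrt(T) = 0.25856662
exp(-rT) = 0.98019867; exp(-qT) = 1.00000000
C = S_0 * exp(-qT) * N(d1) - K * exp(-rT) * N(d2)
N(d1) = 0.70099597; N(d2) = 0.60201518
C = 91.2000 * 1.00000000 * 0.70099597 - 83.7200 * 0.98019867 * 0.60201518 = 14.5281


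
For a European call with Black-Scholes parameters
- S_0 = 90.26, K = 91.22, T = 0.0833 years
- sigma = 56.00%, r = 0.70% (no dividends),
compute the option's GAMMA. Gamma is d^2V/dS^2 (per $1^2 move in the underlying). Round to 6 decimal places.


Answer: Gamma = 0.027342

Derivation:
d1 = 0.0189620979; d2 = -0.1426636426
phi(d1) = 0.3988705648; exp(-qT) = 1.0000000000; exp(-rT) = 0.9994170700
Gamma = exp(-qT) * phi(d1) / (S * sigma * sqrt(T)) = 1.0000000000 * 0.3988705648 / (90.2600 * 0.5600 * 0.2886173938) = 0.027342


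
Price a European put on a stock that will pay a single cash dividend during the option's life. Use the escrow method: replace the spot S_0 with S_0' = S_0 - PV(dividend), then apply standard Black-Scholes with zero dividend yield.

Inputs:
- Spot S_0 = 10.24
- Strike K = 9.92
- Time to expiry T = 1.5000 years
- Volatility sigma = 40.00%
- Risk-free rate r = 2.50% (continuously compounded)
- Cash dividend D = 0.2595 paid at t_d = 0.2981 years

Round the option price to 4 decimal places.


PV(D) = D * exp(-r * t_d) = 0.2595 * 0.99257520 = 0.25757326
S_0' = S_0 - PV(D) = 10.2400 - 0.25757326 = 9.98242674
d1 = (ln(S_0'/K) + (r + sigma^2/2)*T) / (sigma*sqrt(T)) = 0.33430085
d2 = d1 - sigma*sqrt(T) = -0.15559710
exp(-rT) = 0.96319442
N(-d1) = 0.36907628; N(-d2) = 0.56182469
P = K * exp(-rT) * N(-d2) - S_0' * N(-d1) = 9.9200 * 0.96319442 * 0.56182469 - 9.98242674 * 0.36907628 = 1.6839

Answer: Price = 1.6839


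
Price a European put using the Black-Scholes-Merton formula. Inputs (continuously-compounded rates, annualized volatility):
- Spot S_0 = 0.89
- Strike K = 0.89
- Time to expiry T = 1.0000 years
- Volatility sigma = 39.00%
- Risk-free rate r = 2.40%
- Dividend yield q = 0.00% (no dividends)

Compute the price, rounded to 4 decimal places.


Answer: Price = 0.1257

Derivation:
d1 = (ln(S/K) + (r - q + 0.5*sigma^2) * T) / (sigma * sqrt(T)) = 0.25653846
d2 = d1 - sigma * sqrt(T) = -0.13346154
exp(-rT) = 0.97628571; exp(-qT) = 1.00000000
P = K * exp(-rT) * N(-d2) - S_0 * exp(-qT) * N(-d1)
N(-d1) = 0.39876754; N(-d2) = 0.55308581
P = 0.8900 * 0.97628571 * 0.55308581 - 0.8900 * 1.00000000 * 0.39876754 = 0.1257


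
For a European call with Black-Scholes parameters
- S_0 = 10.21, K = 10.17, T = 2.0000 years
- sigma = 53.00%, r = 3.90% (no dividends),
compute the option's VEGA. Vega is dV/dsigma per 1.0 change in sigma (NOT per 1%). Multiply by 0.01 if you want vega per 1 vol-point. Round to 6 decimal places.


d1 = 0.4840685214; d2 = -0.2654646666
phi(d1) = 0.3548359532; exp(-qT) = 1.0000000000; exp(-rT) = 0.9249644265
Vega = S * exp(-qT) * phi(d1) * sqrt(T) = 10.2100 * 1.0000000000 * 0.3548359532 * 1.4142135624 = 5.123519

Answer: Vega = 5.123519


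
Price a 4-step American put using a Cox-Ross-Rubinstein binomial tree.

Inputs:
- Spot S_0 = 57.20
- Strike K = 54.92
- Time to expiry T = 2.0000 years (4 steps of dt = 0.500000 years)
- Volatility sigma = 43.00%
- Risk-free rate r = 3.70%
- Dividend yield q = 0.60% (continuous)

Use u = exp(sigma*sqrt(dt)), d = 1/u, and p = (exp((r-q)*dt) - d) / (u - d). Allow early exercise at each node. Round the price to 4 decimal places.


dt = T/N = 0.500000
u = exp(sigma*sqrt(dt)) = 1.355345; d = 1/u = 0.737820
p = (exp((r-q)*dt) - d) / (u - d) = 0.449862
Discount per step: exp(-r*dt) = 0.981670
Stock lattice S(k, i) with i counting down-moves:
  k=0: S(0,0) = 57.2000
  k=1: S(1,0) = 77.5257; S(1,1) = 42.2033
  k=2: S(2,0) = 105.0741; S(2,1) = 57.2000; S(2,2) = 31.1384
  k=3: S(3,0) = 142.4116; S(3,1) = 77.5257; S(3,2) = 42.2033; S(3,3) = 22.9745
  k=4: S(4,0) = 193.0169; S(4,1) = 105.0741; S(4,2) = 57.2000; S(4,3) = 31.1384; S(4,4) = 16.9511
Terminal payoffs V(N, i) = max(K - S_T, 0):
  V(4,0) = 0.000000; V(4,1) = 0.000000; V(4,2) = 0.000000; V(4,3) = 23.781591; V(4,4) = 37.968942
Backward induction: V(k, i) = exp(-r*dt) * [p * V(k+1, i) + (1-p) * V(k+1, i+1)]; then take max(V_cont, immediate exercise) for American.
  V(3,0) = exp(-r*dt) * [p*0.000000 + (1-p)*0.000000] = 0.000000; exercise = 0.000000; V(3,0) = max -> 0.000000
  V(3,1) = exp(-r*dt) * [p*0.000000 + (1-p)*0.000000] = 0.000000; exercise = 0.000000; V(3,1) = max -> 0.000000
  V(3,2) = exp(-r*dt) * [p*0.000000 + (1-p)*23.781591] = 12.843344; exercise = 12.716718; V(3,2) = max -> 12.843344
  V(3,3) = exp(-r*dt) * [p*23.781591 + (1-p)*37.968942] = 31.007612; exercise = 31.945471; V(3,3) = max -> 31.945471
  V(2,0) = exp(-r*dt) * [p*0.000000 + (1-p)*0.000000] = 0.000000; exercise = 0.000000; V(2,0) = max -> 0.000000
  V(2,1) = exp(-r*dt) * [p*0.000000 + (1-p)*12.843344] = 6.936099; exercise = 0.000000; V(2,1) = max -> 6.936099
  V(2,2) = exp(-r*dt) * [p*12.843344 + (1-p)*31.945471] = 22.924107; exercise = 23.781591; V(2,2) = max -> 23.781591
  V(1,0) = exp(-r*dt) * [p*0.000000 + (1-p)*6.936099] = 3.745868; exercise = 0.000000; V(1,0) = max -> 3.745868
  V(1,1) = exp(-r*dt) * [p*6.936099 + (1-p)*23.781591] = 15.906436; exercise = 12.716718; V(1,1) = max -> 15.906436
  V(0,0) = exp(-r*dt) * [p*3.745868 + (1-p)*15.906436] = 10.244570; exercise = 0.000000; V(0,0) = max -> 10.244570

Answer: Price = V(0,0) = 10.2446


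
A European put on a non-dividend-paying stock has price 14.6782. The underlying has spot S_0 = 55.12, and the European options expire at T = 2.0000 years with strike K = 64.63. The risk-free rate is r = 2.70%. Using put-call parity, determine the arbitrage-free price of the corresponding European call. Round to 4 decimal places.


Answer: Call price = 8.5657

Derivation:
Put-call parity: C - P = S_0 * exp(-qT) - K * exp(-rT).
S_0 * exp(-qT) = 55.1200 * 1.00000000 = 55.12000000
K * exp(-rT) = 64.6300 * 0.94743211 = 61.23253704
C = P + S*exp(-qT) - K*exp(-rT)
C = 14.6782 + 55.12000000 - 61.23253704 = 8.5657


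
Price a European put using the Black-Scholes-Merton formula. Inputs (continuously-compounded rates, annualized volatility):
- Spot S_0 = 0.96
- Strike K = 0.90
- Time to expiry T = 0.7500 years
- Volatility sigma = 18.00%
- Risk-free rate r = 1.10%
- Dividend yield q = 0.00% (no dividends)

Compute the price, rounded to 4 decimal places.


d1 = (ln(S/K) + (r - q + 0.5*sigma^2) * T) / (sigma * sqrt(T)) = 0.54488087
d2 = d1 - sigma * sqrt(T) = 0.38899629
exp(-rT) = 0.99178394; exp(-qT) = 1.00000000
P = K * exp(-rT) * N(-d2) - S_0 * exp(-qT) * N(-d1)
N(-d1) = 0.29291773; N(-d2) = 0.34863944
P = 0.9000 * 0.99178394 * 0.34863944 - 0.9600 * 1.00000000 * 0.29291773 = 0.0300

Answer: Price = 0.0300


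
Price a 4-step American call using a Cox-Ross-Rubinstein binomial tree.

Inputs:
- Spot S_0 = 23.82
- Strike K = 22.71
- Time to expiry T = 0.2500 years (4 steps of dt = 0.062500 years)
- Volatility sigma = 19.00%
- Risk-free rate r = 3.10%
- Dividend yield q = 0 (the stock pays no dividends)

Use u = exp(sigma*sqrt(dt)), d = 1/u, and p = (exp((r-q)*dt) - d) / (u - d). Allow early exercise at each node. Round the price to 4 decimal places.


dt = T/N = 0.062500
u = exp(sigma*sqrt(dt)) = 1.048646; d = 1/u = 0.953610
p = (exp((r-q)*dt) - d) / (u - d) = 0.508534
Discount per step: exp(-r*dt) = 0.998064
Stock lattice S(k, i) with i counting down-moves:
  k=0: S(0,0) = 23.8200
  k=1: S(1,0) = 24.9788; S(1,1) = 22.7150
  k=2: S(2,0) = 26.1939; S(2,1) = 23.8200; S(2,2) = 21.6613
  k=3: S(3,0) = 27.4681; S(3,1) = 24.9788; S(3,2) = 22.7150; S(3,3) = 20.6564
  k=4: S(4,0) = 28.8043; S(4,1) = 26.1939; S(4,2) = 23.8200; S(4,3) = 21.6613; S(4,4) = 19.6982
Terminal payoffs V(N, i) = max(S_T - K, 0):
  V(4,0) = 6.094325; V(4,1) = 3.483874; V(4,2) = 1.110000; V(4,3) = 0.000000; V(4,4) = 0.000000
Backward induction: V(k, i) = exp(-r*dt) * [p * V(k+1, i) + (1-p) * V(k+1, i+1)]; then take max(V_cont, immediate exercise) for American.
  V(3,0) = exp(-r*dt) * [p*6.094325 + (1-p)*3.483874] = 4.802064; exercise = 4.758106; V(3,0) = max -> 4.802064
  V(3,1) = exp(-r*dt) * [p*3.483874 + (1-p)*1.110000] = 2.312711; exercise = 2.268753; V(3,1) = max -> 2.312711
  V(3,2) = exp(-r*dt) * [p*1.110000 + (1-p)*0.000000] = 0.563380; exercise = 0.005001; V(3,2) = max -> 0.563380
  V(3,3) = exp(-r*dt) * [p*0.000000 + (1-p)*0.000000] = 0.000000; exercise = 0.000000; V(3,3) = max -> 0.000000
  V(2,0) = exp(-r*dt) * [p*4.802064 + (1-p)*2.312711] = 3.571705; exercise = 3.483874; V(2,0) = max -> 3.571705
  V(2,1) = exp(-r*dt) * [p*2.312711 + (1-p)*0.563380] = 1.450162; exercise = 1.110000; V(2,1) = max -> 1.450162
  V(2,2) = exp(-r*dt) * [p*0.563380 + (1-p)*0.000000] = 0.285943; exercise = 0.000000; V(2,2) = max -> 0.285943
  V(1,0) = exp(-r*dt) * [p*3.571705 + (1-p)*1.450162] = 2.524143; exercise = 2.268753; V(1,0) = max -> 2.524143
  V(1,1) = exp(-r*dt) * [p*1.450162 + (1-p)*0.285943] = 0.876289; exercise = 0.005001; V(1,1) = max -> 0.876289
  V(0,0) = exp(-r*dt) * [p*2.524143 + (1-p)*0.876289] = 1.710961; exercise = 1.110000; V(0,0) = max -> 1.710961

Answer: Price = V(0,0) = 1.7110


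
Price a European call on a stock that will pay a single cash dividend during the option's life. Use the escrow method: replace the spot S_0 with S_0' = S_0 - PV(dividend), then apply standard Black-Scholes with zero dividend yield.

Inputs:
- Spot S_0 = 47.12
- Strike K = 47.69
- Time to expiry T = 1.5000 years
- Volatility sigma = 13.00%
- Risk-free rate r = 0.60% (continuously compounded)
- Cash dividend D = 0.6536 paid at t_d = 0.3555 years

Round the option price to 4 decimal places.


Answer: Price = 2.5930

Derivation:
PV(D) = D * exp(-r * t_d) = 0.6536 * 0.99786927 = 0.65220736
S_0' = S_0 - PV(D) = 47.1200 - 0.65220736 = 46.46779264
d1 = (ln(S_0'/K) + (r + sigma^2/2)*T) / (sigma*sqrt(T)) = -0.02692737
d2 = d1 - sigma*sqrt(T) = -0.18614421
exp(-rT) = 0.99104038
N(d1) = 0.48925883; N(d2) = 0.42616584
C = S_0' * N(d1) - K * exp(-rT) * N(d2) = 46.46779264 * 0.48925883 - 47.6900 * 0.99104038 * 0.42616584 = 2.5930


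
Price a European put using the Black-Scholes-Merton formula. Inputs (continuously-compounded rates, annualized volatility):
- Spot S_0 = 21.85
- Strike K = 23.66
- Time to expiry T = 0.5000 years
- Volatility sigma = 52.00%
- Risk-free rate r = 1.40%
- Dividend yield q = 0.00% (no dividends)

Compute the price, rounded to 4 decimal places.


d1 = (ln(S/K) + (r - q + 0.5*sigma^2) * T) / (sigma * sqrt(T)) = -0.01355724
d2 = d1 - sigma * sqrt(T) = -0.38125277
exp(-rT) = 0.99302444; exp(-qT) = 1.00000000
P = K * exp(-rT) * N(-d2) - S_0 * exp(-qT) * N(-d1)
N(-d1) = 0.50540839; N(-d2) = 0.64849215
P = 23.6600 * 0.99302444 * 0.64849215 - 21.8500 * 1.00000000 * 0.50540839 = 4.1931

Answer: Price = 4.1931


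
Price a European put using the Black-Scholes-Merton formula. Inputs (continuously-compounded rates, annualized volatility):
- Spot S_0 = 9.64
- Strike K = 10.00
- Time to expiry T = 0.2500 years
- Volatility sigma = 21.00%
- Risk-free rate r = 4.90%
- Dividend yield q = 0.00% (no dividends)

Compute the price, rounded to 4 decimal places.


d1 = (ln(S/K) + (r - q + 0.5*sigma^2) * T) / (sigma * sqrt(T)) = -0.18001414
d2 = d1 - sigma * sqrt(T) = -0.28501414
exp(-rT) = 0.98782473; exp(-qT) = 1.00000000
P = K * exp(-rT) * N(-d2) - S_0 * exp(-qT) * N(-d1)
N(-d1) = 0.57142927; N(-d2) = 0.61218334
P = 10.0000 * 0.98782473 * 0.61218334 - 9.6400 * 1.00000000 * 0.57142927 = 0.5387

Answer: Price = 0.5387


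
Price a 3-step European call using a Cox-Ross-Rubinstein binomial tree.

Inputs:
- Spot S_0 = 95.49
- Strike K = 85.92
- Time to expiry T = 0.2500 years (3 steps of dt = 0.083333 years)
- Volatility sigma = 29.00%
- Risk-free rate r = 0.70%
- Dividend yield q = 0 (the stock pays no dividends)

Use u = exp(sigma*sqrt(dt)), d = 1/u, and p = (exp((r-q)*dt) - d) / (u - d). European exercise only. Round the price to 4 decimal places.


Answer: Price = V(0,0) = 11.3297

Derivation:
dt = T/N = 0.083333
u = exp(sigma*sqrt(dt)) = 1.087320; d = 1/u = 0.919693
p = (exp((r-q)*dt) - d) / (u - d) = 0.482564
Discount per step: exp(-r*dt) = 0.999417
Stock lattice S(k, i) with i counting down-moves:
  k=0: S(0,0) = 95.4900
  k=1: S(1,0) = 103.8282; S(1,1) = 87.8214
  k=2: S(2,0) = 112.8944; S(2,1) = 95.4900; S(2,2) = 80.7687
  k=3: S(3,0) = 122.7523; S(3,1) = 103.8282; S(3,2) = 87.8214; S(3,3) = 74.2824
Terminal payoffs V(N, i) = max(S_T - K, 0):
  V(3,0) = 36.832348; V(3,1) = 17.908170; V(3,2) = 1.901447; V(3,3) = 0.000000
Backward induction: V(k, i) = exp(-r*dt) * [p * V(k+1, i) + (1-p) * V(k+1, i+1)].
  V(2,0) = exp(-r*dt) * [p*36.832348 + (1-p)*17.908170] = 27.024532
  V(2,1) = exp(-r*dt) * [p*17.908170 + (1-p)*1.901447] = 9.620105
  V(2,2) = exp(-r*dt) * [p*1.901447 + (1-p)*0.000000] = 0.917035
  V(1,0) = exp(-r*dt) * [p*27.024532 + (1-p)*9.620105] = 18.008351
  V(1,1) = exp(-r*dt) * [p*9.620105 + (1-p)*0.917035] = 5.113842
  V(0,0) = exp(-r*dt) * [p*18.008351 + (1-p)*5.113842] = 11.329660


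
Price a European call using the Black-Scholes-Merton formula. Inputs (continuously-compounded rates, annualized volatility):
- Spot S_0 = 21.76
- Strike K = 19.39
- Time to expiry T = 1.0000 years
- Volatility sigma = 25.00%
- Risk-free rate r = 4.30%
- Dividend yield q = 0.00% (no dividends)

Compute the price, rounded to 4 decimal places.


d1 = (ln(S/K) + (r - q + 0.5*sigma^2) * T) / (sigma * sqrt(T)) = 0.75826381
d2 = d1 - sigma * sqrt(T) = 0.50826381
exp(-rT) = 0.95791139; exp(-qT) = 1.00000000
C = S_0 * exp(-qT) * N(d1) - K * exp(-rT) * N(d2)
N(d1) = 0.77585347; N(d2) = 0.69436583
C = 21.7600 * 1.00000000 * 0.77585347 - 19.3900 * 0.95791139 * 0.69436583 = 3.9855

Answer: Price = 3.9855


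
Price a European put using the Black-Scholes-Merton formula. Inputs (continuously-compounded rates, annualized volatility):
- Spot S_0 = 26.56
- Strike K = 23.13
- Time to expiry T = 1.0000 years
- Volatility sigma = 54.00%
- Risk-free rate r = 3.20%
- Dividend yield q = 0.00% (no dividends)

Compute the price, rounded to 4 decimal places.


d1 = (ln(S/K) + (r - q + 0.5*sigma^2) * T) / (sigma * sqrt(T)) = 0.58532565
d2 = d1 - sigma * sqrt(T) = 0.04532565
exp(-rT) = 0.96850658; exp(-qT) = 1.00000000
P = K * exp(-rT) * N(-d2) - S_0 * exp(-qT) * N(-d1)
N(-d1) = 0.27916439; N(-d2) = 0.48192387
P = 23.1300 * 0.96850658 * 0.48192387 - 26.5600 * 1.00000000 * 0.27916439 = 3.3812

Answer: Price = 3.3812


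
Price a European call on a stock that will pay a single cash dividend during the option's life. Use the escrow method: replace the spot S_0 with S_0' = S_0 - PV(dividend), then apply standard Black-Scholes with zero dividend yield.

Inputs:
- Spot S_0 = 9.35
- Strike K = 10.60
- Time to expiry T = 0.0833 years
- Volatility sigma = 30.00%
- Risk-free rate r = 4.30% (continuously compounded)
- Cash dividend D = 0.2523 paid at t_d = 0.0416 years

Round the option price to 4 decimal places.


PV(D) = D * exp(-r * t_d) = 0.2523 * 0.99821280 = 0.25184909
S_0' = S_0 - PV(D) = 9.3500 - 0.25184909 = 9.09815091
d1 = (ln(S_0'/K) + (r + sigma^2/2)*T) / (sigma*sqrt(T)) = -1.67987571
d2 = d1 - sigma*sqrt(T) = -1.76646093
exp(-rT) = 0.99642451
N(d1) = 0.04649075; N(d2) = 0.03865928
C = S_0' * N(d1) - K * exp(-rT) * N(d2) = 9.09815091 * 0.04649075 - 10.6000 * 0.99642451 * 0.03865928 = 0.0147

Answer: Price = 0.0147


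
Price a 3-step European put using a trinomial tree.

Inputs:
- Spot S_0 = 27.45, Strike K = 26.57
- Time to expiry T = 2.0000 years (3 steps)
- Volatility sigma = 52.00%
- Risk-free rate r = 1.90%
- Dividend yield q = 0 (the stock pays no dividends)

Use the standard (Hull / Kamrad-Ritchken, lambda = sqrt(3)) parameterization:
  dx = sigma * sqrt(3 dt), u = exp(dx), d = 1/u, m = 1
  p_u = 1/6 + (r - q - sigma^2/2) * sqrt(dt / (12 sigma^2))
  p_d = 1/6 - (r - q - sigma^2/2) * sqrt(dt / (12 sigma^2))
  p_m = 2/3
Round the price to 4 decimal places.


Answer: Price = V(0,0) = 6.1049

Derivation:
dt = T/N = 0.666667; dx = sigma*sqrt(3*dt) = 0.735391
u = exp(dx) = 2.086298; d = 1/u = 0.479318
p_u = 0.113996, p_m = 0.666667, p_d = 0.219337
Discount per step: exp(-r*dt) = 0.987413
Stock lattice S(k, j) with j the centered position index:
  k=0: S(0,+0) = 27.4500
  k=1: S(1,-1) = 13.1573; S(1,+0) = 27.4500; S(1,+1) = 57.2689
  k=2: S(2,-2) = 6.3065; S(2,-1) = 13.1573; S(2,+0) = 27.4500; S(2,+1) = 57.2689; S(2,+2) = 119.4799
  k=3: S(3,-3) = 3.0228; S(3,-2) = 6.3065; S(3,-1) = 13.1573; S(3,+0) = 27.4500; S(3,+1) = 57.2689; S(3,+2) = 119.4799; S(3,+3) = 249.2707
Terminal payoffs V(N, j) = max(K - S_T, 0):
  V(3,-3) = 23.547171; V(3,-2) = 20.263480; V(3,-1) = 13.412721; V(3,+0) = 0.000000; V(3,+1) = 0.000000; V(3,+2) = 0.000000; V(3,+3) = 0.000000
Backward induction: V(k, j) = exp(-r*dt) * [p_u * V(k+1, j+1) + p_m * V(k+1, j) + p_d * V(k+1, j-1)]
  V(2,-2) = exp(-r*dt) * [p_u*13.412721 + p_m*20.263480 + p_d*23.547171] = 19.948466
  V(2,-1) = exp(-r*dt) * [p_u*0.000000 + p_m*13.412721 + p_d*20.263480] = 13.217855
  V(2,+0) = exp(-r*dt) * [p_u*0.000000 + p_m*0.000000 + p_d*13.412721] = 2.904878
  V(2,+1) = exp(-r*dt) * [p_u*0.000000 + p_m*0.000000 + p_d*0.000000] = 0.000000
  V(2,+2) = exp(-r*dt) * [p_u*0.000000 + p_m*0.000000 + p_d*0.000000] = 0.000000
  V(1,-1) = exp(-r*dt) * [p_u*2.904878 + p_m*13.217855 + p_d*19.948466] = 13.348332
  V(1,+0) = exp(-r*dt) * [p_u*0.000000 + p_m*2.904878 + p_d*13.217855] = 4.774884
  V(1,+1) = exp(-r*dt) * [p_u*0.000000 + p_m*0.000000 + p_d*2.904878] = 0.629128
  V(0,+0) = exp(-r*dt) * [p_u*0.629128 + p_m*4.774884 + p_d*13.348332] = 6.104937


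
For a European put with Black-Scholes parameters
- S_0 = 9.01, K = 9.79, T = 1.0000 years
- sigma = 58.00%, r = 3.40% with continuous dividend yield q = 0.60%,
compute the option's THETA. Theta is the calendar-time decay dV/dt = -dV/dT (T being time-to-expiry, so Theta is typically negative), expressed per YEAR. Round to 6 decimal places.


d1 = 0.1951269225; d2 = -0.3848730775
phi(d1) = 0.3914193485; exp(-qT) = 0.9940179641; exp(-rT) = 0.9665715046
Theta = -S*exp(-qT)*phi(d1)*sigma/(2*sqrt(T)) + r*K*exp(-rT)*N(-d2) - q*S*exp(-qT)*N(-d1)
N(-d1) = 0.4226467933; N(-d2) = 0.6498342733; sqrt(T) = 1.0000000000
Term 1 = -9.0100 * 0.9940179641 * 0.3914193485 * 0.5800 / (2 * 1.0000000000) = -1.0166215506
Term 2 = 0.0340 * 9.7900 * 0.9665715046 * 0.6498342733 = 0.2090731244
Term 3 = -0.0060 * 9.0100 * 0.9940179641 * 0.4226467933 = -0.0227116064
Theta = -1.0166215506 + (0.2090731244) + (-0.0227116064) = -0.830260

Answer: Theta = -0.830260


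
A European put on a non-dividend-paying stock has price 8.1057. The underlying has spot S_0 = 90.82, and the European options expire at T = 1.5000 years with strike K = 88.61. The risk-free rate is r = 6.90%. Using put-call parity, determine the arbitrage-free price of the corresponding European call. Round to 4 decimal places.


Put-call parity: C - P = S_0 * exp(-qT) - K * exp(-rT).
S_0 * exp(-qT) = 90.8200 * 1.00000000 = 90.82000000
K * exp(-rT) = 88.6100 * 0.90167602 = 79.89751238
C = P + S*exp(-qT) - K*exp(-rT)
C = 8.1057 + 90.82000000 - 79.89751238 = 19.0282

Answer: Call price = 19.0282


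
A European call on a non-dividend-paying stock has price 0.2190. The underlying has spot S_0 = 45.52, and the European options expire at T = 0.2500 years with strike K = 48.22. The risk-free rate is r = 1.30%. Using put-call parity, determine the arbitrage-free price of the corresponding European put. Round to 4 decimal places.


Put-call parity: C - P = S_0 * exp(-qT) - K * exp(-rT).
S_0 * exp(-qT) = 45.5200 * 1.00000000 = 45.52000000
K * exp(-rT) = 48.2200 * 0.99675528 = 48.06353939
P = C - S*exp(-qT) + K*exp(-rT)
P = 0.2190 - 45.52000000 + 48.06353939 = 2.7625

Answer: Put price = 2.7625


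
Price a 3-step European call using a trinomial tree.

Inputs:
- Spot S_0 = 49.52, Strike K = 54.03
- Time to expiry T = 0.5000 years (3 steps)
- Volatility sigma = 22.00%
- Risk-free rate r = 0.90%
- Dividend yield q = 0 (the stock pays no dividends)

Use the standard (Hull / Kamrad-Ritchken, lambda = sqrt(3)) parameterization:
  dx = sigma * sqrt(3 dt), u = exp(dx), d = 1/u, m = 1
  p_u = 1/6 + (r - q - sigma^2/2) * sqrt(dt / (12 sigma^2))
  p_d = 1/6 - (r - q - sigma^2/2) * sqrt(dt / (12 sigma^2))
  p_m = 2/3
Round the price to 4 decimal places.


dt = T/N = 0.166667; dx = sigma*sqrt(3*dt) = 0.155563
u = exp(dx) = 1.168316; d = 1/u = 0.855933
p_u = 0.158524, p_m = 0.666667, p_d = 0.174809
Discount per step: exp(-r*dt) = 0.998501
Stock lattice S(k, j) with j the centered position index:
  k=0: S(0,+0) = 49.5200
  k=1: S(1,-1) = 42.3858; S(1,+0) = 49.5200; S(1,+1) = 57.8550
  k=2: S(2,-2) = 36.2794; S(2,-1) = 42.3858; S(2,+0) = 49.5200; S(2,+1) = 57.8550; S(2,+2) = 67.5929
  k=3: S(3,-3) = 31.0527; S(3,-2) = 36.2794; S(3,-1) = 42.3858; S(3,+0) = 49.5200; S(3,+1) = 57.8550; S(3,+2) = 67.5929; S(3,+3) = 78.9699
Terminal payoffs V(N, j) = max(S_T - K, 0):
  V(3,-3) = 0.000000; V(3,-2) = 0.000000; V(3,-1) = 0.000000; V(3,+0) = 0.000000; V(3,+1) = 3.825014; V(3,+2) = 13.562945; V(3,+3) = 24.939927
Backward induction: V(k, j) = exp(-r*dt) * [p_u * V(k+1, j+1) + p_m * V(k+1, j) + p_d * V(k+1, j-1)]
  V(2,-2) = exp(-r*dt) * [p_u*0.000000 + p_m*0.000000 + p_d*0.000000] = 0.000000
  V(2,-1) = exp(-r*dt) * [p_u*0.000000 + p_m*0.000000 + p_d*0.000000] = 0.000000
  V(2,+0) = exp(-r*dt) * [p_u*3.825014 + p_m*0.000000 + p_d*0.000000] = 0.605449
  V(2,+1) = exp(-r*dt) * [p_u*13.562945 + p_m*3.825014 + p_d*0.000000] = 4.693020
  V(2,+2) = exp(-r*dt) * [p_u*24.939927 + p_m*13.562945 + p_d*3.825014] = 13.643712
  V(1,-1) = exp(-r*dt) * [p_u*0.605449 + p_m*0.000000 + p_d*0.000000] = 0.095834
  V(1,+0) = exp(-r*dt) * [p_u*4.693020 + p_m*0.605449 + p_d*0.000000] = 1.145870
  V(1,+1) = exp(-r*dt) * [p_u*13.643712 + p_m*4.693020 + p_d*0.605449] = 5.389287
  V(0,+0) = exp(-r*dt) * [p_u*5.389287 + p_m*1.145870 + p_d*0.095834] = 1.632548

Answer: Price = V(0,0) = 1.6325


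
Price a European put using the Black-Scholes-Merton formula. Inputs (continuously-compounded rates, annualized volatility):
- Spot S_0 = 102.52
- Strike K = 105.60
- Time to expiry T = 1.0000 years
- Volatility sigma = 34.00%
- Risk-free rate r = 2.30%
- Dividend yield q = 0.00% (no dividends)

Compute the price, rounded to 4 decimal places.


Answer: Price = 14.2270

Derivation:
d1 = (ln(S/K) + (r - q + 0.5*sigma^2) * T) / (sigma * sqrt(T)) = 0.15058685
d2 = d1 - sigma * sqrt(T) = -0.18941315
exp(-rT) = 0.97726248; exp(-qT) = 1.00000000
P = K * exp(-rT) * N(-d2) - S_0 * exp(-qT) * N(-d1)
N(-d1) = 0.44015082; N(-d2) = 0.57511549
P = 105.6000 * 0.97726248 * 0.57511549 - 102.5200 * 1.00000000 * 0.44015082 = 14.2270


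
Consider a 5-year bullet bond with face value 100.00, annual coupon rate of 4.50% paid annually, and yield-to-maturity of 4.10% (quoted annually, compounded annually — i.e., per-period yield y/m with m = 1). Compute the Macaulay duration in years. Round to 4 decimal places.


Answer: Macaulay duration = 4.5917 years

Derivation:
Coupon per period c = face * coupon_rate / m = 4.500000
Periods per year m = 1; per-period yield y/m = 0.041000
Number of cashflows N = 5
Cashflows (t years, CF_t, discount factor 1/(1+y/m)^(m*t), PV):
  t = 1.0000: CF_t = 4.500000, DF = 0.960615, PV = 4.322767
  t = 2.0000: CF_t = 4.500000, DF = 0.922781, PV = 4.152514
  t = 3.0000: CF_t = 4.500000, DF = 0.886437, PV = 3.988966
  t = 4.0000: CF_t = 4.500000, DF = 0.851524, PV = 3.831860
  t = 5.0000: CF_t = 104.500000, DF = 0.817987, PV = 85.479632
Price P = sum_t PV_t = 101.775737
Macaulay numerator sum_t t * PV_t:
  t * PV_t at t = 1.0000: 4.322767
  t * PV_t at t = 2.0000: 8.305027
  t * PV_t at t = 3.0000: 11.966898
  t * PV_t at t = 4.0000: 15.327439
  t * PV_t at t = 5.0000: 427.398159
Macaulay duration D = (sum_t t * PV_t) / P = 467.320289 / 101.775737 = 4.591667


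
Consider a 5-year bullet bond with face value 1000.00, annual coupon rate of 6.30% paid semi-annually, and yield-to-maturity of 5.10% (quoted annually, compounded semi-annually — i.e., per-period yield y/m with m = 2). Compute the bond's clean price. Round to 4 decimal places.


Answer: Price = 1052.3770

Derivation:
Coupon per period c = face * coupon_rate / m = 31.500000
Periods per year m = 2; per-period yield y/m = 0.025500
Number of cashflows N = 10
Cashflows (t years, CF_t, discount factor 1/(1+y/m)^(m*t), PV):
  t = 0.5000: CF_t = 31.500000, DF = 0.975134, PV = 30.716724
  t = 1.0000: CF_t = 31.500000, DF = 0.950886, PV = 29.952924
  t = 1.5000: CF_t = 31.500000, DF = 0.927242, PV = 29.208117
  t = 2.0000: CF_t = 31.500000, DF = 0.904185, PV = 28.481830
  t = 2.5000: CF_t = 31.500000, DF = 0.881702, PV = 27.773603
  t = 3.0000: CF_t = 31.500000, DF = 0.859777, PV = 27.082987
  t = 3.5000: CF_t = 31.500000, DF = 0.838398, PV = 26.409544
  t = 4.0000: CF_t = 31.500000, DF = 0.817551, PV = 25.752846
  t = 4.5000: CF_t = 31.500000, DF = 0.797222, PV = 25.112478
  t = 5.0000: CF_t = 1031.500000, DF = 0.777398, PV = 801.885915
Price P = sum_t PV_t = 1052.376969


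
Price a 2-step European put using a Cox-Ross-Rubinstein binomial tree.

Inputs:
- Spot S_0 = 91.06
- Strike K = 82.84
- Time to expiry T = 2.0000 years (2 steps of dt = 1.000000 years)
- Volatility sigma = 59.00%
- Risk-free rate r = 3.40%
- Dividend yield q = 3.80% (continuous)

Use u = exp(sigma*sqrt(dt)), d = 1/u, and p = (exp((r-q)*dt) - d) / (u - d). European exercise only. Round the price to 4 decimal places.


dt = T/N = 1.000000
u = exp(sigma*sqrt(dt)) = 1.803988; d = 1/u = 0.554327
p = (exp((r-q)*dt) - d) / (u - d) = 0.353440
Discount per step: exp(-r*dt) = 0.966572
Stock lattice S(k, i) with i counting down-moves:
  k=0: S(0,0) = 91.0600
  k=1: S(1,0) = 164.2712; S(1,1) = 50.4770
  k=2: S(2,0) = 296.3433; S(2,1) = 91.0600; S(2,2) = 27.9808
Terminal payoffs V(N, i) = max(K - S_T, 0):
  V(2,0) = 0.000000; V(2,1) = 0.000000; V(2,2) = 54.859198
Backward induction: V(k, i) = exp(-r*dt) * [p * V(k+1, i) + (1-p) * V(k+1, i+1)].
  V(1,0) = exp(-r*dt) * [p*0.000000 + (1-p)*0.000000] = 0.000000
  V(1,1) = exp(-r*dt) * [p*0.000000 + (1-p)*54.859198] = 34.284042
  V(0,0) = exp(-r*dt) * [p*0.000000 + (1-p)*34.284042] = 21.425679

Answer: Price = V(0,0) = 21.4257


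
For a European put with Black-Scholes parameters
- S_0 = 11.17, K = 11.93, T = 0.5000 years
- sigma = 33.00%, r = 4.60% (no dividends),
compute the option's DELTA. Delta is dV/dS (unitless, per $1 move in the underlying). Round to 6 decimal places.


Answer: Delta = -0.526650

Derivation:
d1 = -0.0668521165; d2 = -0.3001973543
phi(d1) = 0.3980517982; exp(-qT) = 1.0000000000; exp(-rT) = 0.9772624838
N(-d1) = 0.5266502834
Delta = -exp(-qT) * N(-d1) = -1.0000000000 * 0.5266502834 = -0.526650


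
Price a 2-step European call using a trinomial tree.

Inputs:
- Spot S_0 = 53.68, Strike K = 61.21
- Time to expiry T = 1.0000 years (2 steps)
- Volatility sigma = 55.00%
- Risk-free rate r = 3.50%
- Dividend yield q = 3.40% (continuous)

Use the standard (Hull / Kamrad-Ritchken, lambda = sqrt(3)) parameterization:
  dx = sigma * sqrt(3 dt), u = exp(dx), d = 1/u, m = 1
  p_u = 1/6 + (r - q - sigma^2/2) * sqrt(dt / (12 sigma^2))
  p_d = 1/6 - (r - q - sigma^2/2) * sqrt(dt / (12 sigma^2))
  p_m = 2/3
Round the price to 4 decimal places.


Answer: Price = V(0,0) = 8.0184

Derivation:
dt = T/N = 0.500000; dx = sigma*sqrt(3*dt) = 0.673610
u = exp(dx) = 1.961304; d = 1/u = 0.509865
p_u = 0.110904, p_m = 0.666667, p_d = 0.222430
Discount per step: exp(-r*dt) = 0.982652
Stock lattice S(k, j) with j the centered position index:
  k=0: S(0,+0) = 53.6800
  k=1: S(1,-1) = 27.3695; S(1,+0) = 53.6800; S(1,+1) = 105.2828
  k=2: S(2,-2) = 13.9548; S(2,-1) = 27.3695; S(2,+0) = 53.6800; S(2,+1) = 105.2828; S(2,+2) = 206.4916
Terminal payoffs V(N, j) = max(S_T - K, 0):
  V(2,-2) = 0.000000; V(2,-1) = 0.000000; V(2,+0) = 0.000000; V(2,+1) = 44.072811; V(2,+2) = 145.281624
Backward induction: V(k, j) = exp(-r*dt) * [p_u * V(k+1, j+1) + p_m * V(k+1, j) + p_d * V(k+1, j-1)]
  V(1,-1) = exp(-r*dt) * [p_u*0.000000 + p_m*0.000000 + p_d*0.000000] = 0.000000
  V(1,+0) = exp(-r*dt) * [p_u*44.072811 + p_m*0.000000 + p_d*0.000000] = 4.803043
  V(1,+1) = exp(-r*dt) * [p_u*145.281624 + p_m*44.072811 + p_d*0.000000] = 44.704917
  V(0,+0) = exp(-r*dt) * [p_u*44.704917 + p_m*4.803043 + p_d*0.000000] = 8.018411


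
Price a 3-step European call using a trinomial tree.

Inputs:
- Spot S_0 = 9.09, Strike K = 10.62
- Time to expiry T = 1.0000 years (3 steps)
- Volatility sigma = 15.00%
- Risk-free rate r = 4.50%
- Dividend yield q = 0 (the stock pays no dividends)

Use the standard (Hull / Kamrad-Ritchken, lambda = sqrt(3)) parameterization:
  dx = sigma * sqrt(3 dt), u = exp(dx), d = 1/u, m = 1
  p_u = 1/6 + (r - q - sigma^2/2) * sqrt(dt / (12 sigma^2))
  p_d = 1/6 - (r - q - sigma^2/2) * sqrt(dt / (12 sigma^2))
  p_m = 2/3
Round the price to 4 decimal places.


Answer: Price = V(0,0) = 0.1611

Derivation:
dt = T/N = 0.333333; dx = sigma*sqrt(3*dt) = 0.150000
u = exp(dx) = 1.161834; d = 1/u = 0.860708
p_u = 0.204167, p_m = 0.666667, p_d = 0.129167
Discount per step: exp(-r*dt) = 0.985112
Stock lattice S(k, j) with j the centered position index:
  k=0: S(0,+0) = 9.0900
  k=1: S(1,-1) = 7.8238; S(1,+0) = 9.0900; S(1,+1) = 10.5611
  k=2: S(2,-2) = 6.7340; S(2,-1) = 7.8238; S(2,+0) = 9.0900; S(2,+1) = 10.5611; S(2,+2) = 12.2702
  k=3: S(3,-3) = 5.7960; S(3,-2) = 6.7340; S(3,-1) = 7.8238; S(3,+0) = 9.0900; S(3,+1) = 10.5611; S(3,+2) = 12.2702; S(3,+3) = 14.2560
Terminal payoffs V(N, j) = max(S_T - K, 0):
  V(3,-3) = 0.000000; V(3,-2) = 0.000000; V(3,-1) = 0.000000; V(3,+0) = 0.000000; V(3,+1) = 0.000000; V(3,+2) = 1.650217; V(3,+3) = 3.635958
Backward induction: V(k, j) = exp(-r*dt) * [p_u * V(k+1, j+1) + p_m * V(k+1, j) + p_d * V(k+1, j-1)]
  V(2,-2) = exp(-r*dt) * [p_u*0.000000 + p_m*0.000000 + p_d*0.000000] = 0.000000
  V(2,-1) = exp(-r*dt) * [p_u*0.000000 + p_m*0.000000 + p_d*0.000000] = 0.000000
  V(2,+0) = exp(-r*dt) * [p_u*0.000000 + p_m*0.000000 + p_d*0.000000] = 0.000000
  V(2,+1) = exp(-r*dt) * [p_u*1.650217 + p_m*0.000000 + p_d*0.000000] = 0.331903
  V(2,+2) = exp(-r*dt) * [p_u*3.635958 + p_m*1.650217 + p_d*0.000000] = 1.815055
  V(1,-1) = exp(-r*dt) * [p_u*0.000000 + p_m*0.000000 + p_d*0.000000] = 0.000000
  V(1,+0) = exp(-r*dt) * [p_u*0.331903 + p_m*0.000000 + p_d*0.000000] = 0.066755
  V(1,+1) = exp(-r*dt) * [p_u*1.815055 + p_m*0.331903 + p_d*0.000000] = 0.583031
  V(0,+0) = exp(-r*dt) * [p_u*0.583031 + p_m*0.066755 + p_d*0.000000] = 0.161104


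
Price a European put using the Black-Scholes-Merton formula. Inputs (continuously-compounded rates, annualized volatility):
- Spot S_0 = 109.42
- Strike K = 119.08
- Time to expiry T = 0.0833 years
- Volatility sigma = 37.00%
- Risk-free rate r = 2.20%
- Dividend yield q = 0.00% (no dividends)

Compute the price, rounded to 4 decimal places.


Answer: Price = 10.9701

Derivation:
d1 = (ln(S/K) + (r - q + 0.5*sigma^2) * T) / (sigma * sqrt(T)) = -0.72168266
d2 = d1 - sigma * sqrt(T) = -0.82847110
exp(-rT) = 0.99816908; exp(-qT) = 1.00000000
P = K * exp(-rT) * N(-d2) - S_0 * exp(-qT) * N(-d1)
N(-d1) = 0.76475520; N(-d2) = 0.79629812
P = 119.0800 * 0.99816908 * 0.79629812 - 109.4200 * 1.00000000 * 0.76475520 = 10.9701


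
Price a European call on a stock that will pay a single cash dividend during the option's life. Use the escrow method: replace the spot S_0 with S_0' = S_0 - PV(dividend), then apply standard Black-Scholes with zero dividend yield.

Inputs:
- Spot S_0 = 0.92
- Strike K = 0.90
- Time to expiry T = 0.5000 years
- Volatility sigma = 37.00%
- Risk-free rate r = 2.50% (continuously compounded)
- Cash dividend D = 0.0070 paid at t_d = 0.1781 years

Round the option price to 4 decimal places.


Answer: Price = 0.1064

Derivation:
PV(D) = D * exp(-r * t_d) = 0.0070 * 0.99555740 = 0.00696890
S_0' = S_0 - PV(D) = 0.9200 - 0.00696890 = 0.91303110
d1 = (ln(S_0'/K) + (r + sigma^2/2)*T) / (sigma*sqrt(T)) = 0.23353703
d2 = d1 - sigma*sqrt(T) = -0.02809248
exp(-rT) = 0.98757780
N(d1) = 0.59232779; N(d2) = 0.48879420
C = S_0' * N(d1) - K * exp(-rT) * N(d2) = 0.91303110 * 0.59232779 - 0.9000 * 0.98757780 * 0.48879420 = 0.1064


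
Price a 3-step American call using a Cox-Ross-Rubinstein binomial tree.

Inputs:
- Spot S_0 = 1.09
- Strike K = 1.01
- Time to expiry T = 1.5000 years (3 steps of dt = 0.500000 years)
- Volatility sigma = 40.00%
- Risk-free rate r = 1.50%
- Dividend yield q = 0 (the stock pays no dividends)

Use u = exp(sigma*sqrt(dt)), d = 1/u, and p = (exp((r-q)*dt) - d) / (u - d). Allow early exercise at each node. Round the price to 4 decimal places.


dt = T/N = 0.500000
u = exp(sigma*sqrt(dt)) = 1.326896; d = 1/u = 0.753638
p = (exp((r-q)*dt) - d) / (u - d) = 0.442889
Discount per step: exp(-r*dt) = 0.992528
Stock lattice S(k, i) with i counting down-moves:
  k=0: S(0,0) = 1.0900
  k=1: S(1,0) = 1.4463; S(1,1) = 0.8215
  k=2: S(2,0) = 1.9191; S(2,1) = 1.0900; S(2,2) = 0.6191
  k=3: S(3,0) = 2.5465; S(3,1) = 1.4463; S(3,2) = 0.8215; S(3,3) = 0.4666
Terminal payoffs V(N, i) = max(S_T - K, 0):
  V(3,0) = 1.536464; V(3,1) = 0.436317; V(3,2) = 0.000000; V(3,3) = 0.000000
Backward induction: V(k, i) = exp(-r*dt) * [p * V(k+1, i) + (1-p) * V(k+1, i+1)]; then take max(V_cont, immediate exercise) for American.
  V(2,0) = exp(-r*dt) * [p*1.536464 + (1-p)*0.436317] = 0.916660; exercise = 0.909113; V(2,0) = max -> 0.916660
  V(2,1) = exp(-r*dt) * [p*0.436317 + (1-p)*0.000000] = 0.191796; exercise = 0.080000; V(2,1) = max -> 0.191796
  V(2,2) = exp(-r*dt) * [p*0.000000 + (1-p)*0.000000] = 0.000000; exercise = 0.000000; V(2,2) = max -> 0.000000
  V(1,0) = exp(-r*dt) * [p*0.916660 + (1-p)*0.191796] = 0.508999; exercise = 0.436317; V(1,0) = max -> 0.508999
  V(1,1) = exp(-r*dt) * [p*0.191796 + (1-p)*0.000000] = 0.084310; exercise = 0.000000; V(1,1) = max -> 0.084310
  V(0,0) = exp(-r*dt) * [p*0.508999 + (1-p)*0.084310] = 0.270365; exercise = 0.080000; V(0,0) = max -> 0.270365

Answer: Price = V(0,0) = 0.2704


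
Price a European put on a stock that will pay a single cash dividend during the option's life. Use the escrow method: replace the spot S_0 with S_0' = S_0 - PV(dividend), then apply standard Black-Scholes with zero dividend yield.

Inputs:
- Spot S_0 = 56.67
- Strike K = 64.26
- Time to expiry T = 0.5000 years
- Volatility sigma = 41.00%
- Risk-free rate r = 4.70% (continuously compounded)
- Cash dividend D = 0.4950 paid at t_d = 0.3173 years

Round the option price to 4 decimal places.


Answer: Price = 10.6382

Derivation:
PV(D) = D * exp(-r * t_d) = 0.4950 * 0.98519755 = 0.48767279
S_0' = S_0 - PV(D) = 56.6700 - 0.48767279 = 56.18232721
d1 = (ln(S_0'/K) + (r + sigma^2/2)*T) / (sigma*sqrt(T)) = -0.23734680
d2 = d1 - sigma*sqrt(T) = -0.52726058
exp(-rT) = 0.97677397
N(-d1) = 0.59380612; N(-d2) = 0.70099368
P = K * exp(-rT) * N(-d2) - S_0' * N(-d1) = 64.2600 * 0.97677397 * 0.70099368 - 56.18232721 * 0.59380612 = 10.6382


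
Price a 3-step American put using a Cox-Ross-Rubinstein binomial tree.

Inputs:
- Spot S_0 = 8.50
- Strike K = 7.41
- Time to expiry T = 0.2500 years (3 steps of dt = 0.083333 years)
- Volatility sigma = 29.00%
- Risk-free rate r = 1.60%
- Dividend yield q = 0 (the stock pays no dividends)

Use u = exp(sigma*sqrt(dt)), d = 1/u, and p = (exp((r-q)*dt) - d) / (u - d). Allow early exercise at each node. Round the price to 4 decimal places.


Answer: Price = V(0,0) = 0.1072

Derivation:
dt = T/N = 0.083333
u = exp(sigma*sqrt(dt)) = 1.087320; d = 1/u = 0.919693
p = (exp((r-q)*dt) - d) / (u - d) = 0.487043
Discount per step: exp(-r*dt) = 0.998668
Stock lattice S(k, i) with i counting down-moves:
  k=0: S(0,0) = 8.5000
  k=1: S(1,0) = 9.2422; S(1,1) = 7.8174
  k=2: S(2,0) = 10.0492; S(2,1) = 8.5000; S(2,2) = 7.1896
  k=3: S(3,0) = 10.9267; S(3,1) = 9.2422; S(3,2) = 7.8174; S(3,3) = 6.6122
Terminal payoffs V(N, i) = max(K - S_T, 0):
  V(3,0) = 0.000000; V(3,1) = 0.000000; V(3,2) = 0.000000; V(3,3) = 0.797784
Backward induction: V(k, i) = exp(-r*dt) * [p * V(k+1, i) + (1-p) * V(k+1, i+1)]; then take max(V_cont, immediate exercise) for American.
  V(2,0) = exp(-r*dt) * [p*0.000000 + (1-p)*0.000000] = 0.000000; exercise = 0.000000; V(2,0) = max -> 0.000000
  V(2,1) = exp(-r*dt) * [p*0.000000 + (1-p)*0.000000] = 0.000000; exercise = 0.000000; V(2,1) = max -> 0.000000
  V(2,2) = exp(-r*dt) * [p*0.000000 + (1-p)*0.797784] = 0.408684; exercise = 0.220407; V(2,2) = max -> 0.408684
  V(1,0) = exp(-r*dt) * [p*0.000000 + (1-p)*0.000000] = 0.000000; exercise = 0.000000; V(1,0) = max -> 0.000000
  V(1,1) = exp(-r*dt) * [p*0.000000 + (1-p)*0.408684] = 0.209358; exercise = 0.000000; V(1,1) = max -> 0.209358
  V(0,0) = exp(-r*dt) * [p*0.000000 + (1-p)*0.209358] = 0.107249; exercise = 0.000000; V(0,0) = max -> 0.107249


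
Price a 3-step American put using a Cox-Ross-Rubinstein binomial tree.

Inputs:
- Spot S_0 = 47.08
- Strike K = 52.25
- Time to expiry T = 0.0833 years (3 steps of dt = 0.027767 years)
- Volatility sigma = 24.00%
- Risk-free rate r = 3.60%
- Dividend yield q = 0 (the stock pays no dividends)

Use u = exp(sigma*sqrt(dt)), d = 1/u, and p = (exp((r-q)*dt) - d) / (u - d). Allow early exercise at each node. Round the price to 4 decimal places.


Answer: Price = V(0,0) = 5.1836

Derivation:
dt = T/N = 0.027767
u = exp(sigma*sqrt(dt)) = 1.040802; d = 1/u = 0.960797
p = (exp((r-q)*dt) - d) / (u - d) = 0.502504
Discount per step: exp(-r*dt) = 0.999001
Stock lattice S(k, i) with i counting down-moves:
  k=0: S(0,0) = 47.0800
  k=1: S(1,0) = 49.0010; S(1,1) = 45.2343
  k=2: S(2,0) = 51.0003; S(2,1) = 47.0800; S(2,2) = 43.4610
  k=3: S(3,0) = 53.0813; S(3,1) = 49.0010; S(3,2) = 45.2343; S(3,3) = 41.7572
Terminal payoffs V(N, i) = max(K - S_T, 0):
  V(3,0) = 0.000000; V(3,1) = 3.249021; V(3,2) = 7.015671; V(3,3) = 10.492784
Backward induction: V(k, i) = exp(-r*dt) * [p * V(k+1, i) + (1-p) * V(k+1, i+1)]; then take max(V_cont, immediate exercise) for American.
  V(2,0) = exp(-r*dt) * [p*0.000000 + (1-p)*3.249021] = 1.614761; exercise = 1.249661; V(2,0) = max -> 1.614761
  V(2,1) = exp(-r*dt) * [p*3.249021 + (1-p)*7.015671] = 5.117797; exercise = 5.170000; V(2,1) = max -> 5.170000
  V(2,2) = exp(-r*dt) * [p*7.015671 + (1-p)*10.492784] = 8.736784; exercise = 8.788987; V(2,2) = max -> 8.788987
  V(1,0) = exp(-r*dt) * [p*1.614761 + (1-p)*5.170000] = 3.380099; exercise = 3.249021; V(1,0) = max -> 3.380099
  V(1,1) = exp(-r*dt) * [p*5.170000 + (1-p)*8.788987] = 6.963468; exercise = 7.015671; V(1,1) = max -> 7.015671
  V(0,0) = exp(-r*dt) * [p*3.380099 + (1-p)*7.015671] = 5.183598; exercise = 5.170000; V(0,0) = max -> 5.183598
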